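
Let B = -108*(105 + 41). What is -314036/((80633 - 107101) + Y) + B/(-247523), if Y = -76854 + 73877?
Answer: 78195421588/7288314735 ≈ 10.729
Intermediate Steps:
Y = -2977
B = -15768 (B = -108*146 = -15768)
-314036/((80633 - 107101) + Y) + B/(-247523) = -314036/((80633 - 107101) - 2977) - 15768/(-247523) = -314036/(-26468 - 2977) - 15768*(-1/247523) = -314036/(-29445) + 15768/247523 = -314036*(-1/29445) + 15768/247523 = 314036/29445 + 15768/247523 = 78195421588/7288314735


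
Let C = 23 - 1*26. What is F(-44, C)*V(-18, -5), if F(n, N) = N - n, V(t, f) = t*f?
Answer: 3690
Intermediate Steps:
C = -3 (C = 23 - 26 = -3)
V(t, f) = f*t
F(-44, C)*V(-18, -5) = (-3 - 1*(-44))*(-5*(-18)) = (-3 + 44)*90 = 41*90 = 3690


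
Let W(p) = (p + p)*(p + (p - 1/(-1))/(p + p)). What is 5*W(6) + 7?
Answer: 402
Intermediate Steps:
W(p) = 2*p*(p + (1 + p)/(2*p)) (W(p) = (2*p)*(p + (p - 1*(-1))/((2*p))) = (2*p)*(p + (p + 1)*(1/(2*p))) = (2*p)*(p + (1 + p)*(1/(2*p))) = (2*p)*(p + (1 + p)/(2*p)) = 2*p*(p + (1 + p)/(2*p)))
5*W(6) + 7 = 5*(1 + 6 + 2*6²) + 7 = 5*(1 + 6 + 2*36) + 7 = 5*(1 + 6 + 72) + 7 = 5*79 + 7 = 395 + 7 = 402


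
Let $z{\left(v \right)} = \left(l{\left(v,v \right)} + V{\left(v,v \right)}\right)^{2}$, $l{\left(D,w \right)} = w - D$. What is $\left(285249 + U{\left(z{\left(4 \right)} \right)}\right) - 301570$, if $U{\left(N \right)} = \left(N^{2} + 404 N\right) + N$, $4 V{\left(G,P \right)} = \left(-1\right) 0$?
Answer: $-16321$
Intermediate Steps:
$V{\left(G,P \right)} = 0$ ($V{\left(G,P \right)} = \frac{\left(-1\right) 0}{4} = \frac{1}{4} \cdot 0 = 0$)
$z{\left(v \right)} = 0$ ($z{\left(v \right)} = \left(\left(v - v\right) + 0\right)^{2} = \left(0 + 0\right)^{2} = 0^{2} = 0$)
$U{\left(N \right)} = N^{2} + 405 N$
$\left(285249 + U{\left(z{\left(4 \right)} \right)}\right) - 301570 = \left(285249 + 0 \left(405 + 0\right)\right) - 301570 = \left(285249 + 0 \cdot 405\right) - 301570 = \left(285249 + 0\right) - 301570 = 285249 - 301570 = -16321$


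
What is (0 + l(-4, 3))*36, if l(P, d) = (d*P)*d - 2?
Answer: -1368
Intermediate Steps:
l(P, d) = -2 + P*d² (l(P, d) = (P*d)*d - 2 = P*d² - 2 = -2 + P*d²)
(0 + l(-4, 3))*36 = (0 + (-2 - 4*3²))*36 = (0 + (-2 - 4*9))*36 = (0 + (-2 - 36))*36 = (0 - 38)*36 = -38*36 = -1368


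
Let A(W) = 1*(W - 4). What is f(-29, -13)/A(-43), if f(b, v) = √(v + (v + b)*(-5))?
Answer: -√197/47 ≈ -0.29863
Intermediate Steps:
A(W) = -4 + W (A(W) = 1*(-4 + W) = -4 + W)
f(b, v) = √(-5*b - 4*v) (f(b, v) = √(v + (b + v)*(-5)) = √(v + (-5*b - 5*v)) = √(-5*b - 4*v))
f(-29, -13)/A(-43) = √(-5*(-29) - 4*(-13))/(-4 - 43) = √(145 + 52)/(-47) = √197*(-1/47) = -√197/47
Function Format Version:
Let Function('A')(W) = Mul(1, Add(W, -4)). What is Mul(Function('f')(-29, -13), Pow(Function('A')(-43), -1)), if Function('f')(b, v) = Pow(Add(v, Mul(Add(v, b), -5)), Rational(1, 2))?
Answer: Mul(Rational(-1, 47), Pow(197, Rational(1, 2))) ≈ -0.29863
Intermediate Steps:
Function('A')(W) = Add(-4, W) (Function('A')(W) = Mul(1, Add(-4, W)) = Add(-4, W))
Function('f')(b, v) = Pow(Add(Mul(-5, b), Mul(-4, v)), Rational(1, 2)) (Function('f')(b, v) = Pow(Add(v, Mul(Add(b, v), -5)), Rational(1, 2)) = Pow(Add(v, Add(Mul(-5, b), Mul(-5, v))), Rational(1, 2)) = Pow(Add(Mul(-5, b), Mul(-4, v)), Rational(1, 2)))
Mul(Function('f')(-29, -13), Pow(Function('A')(-43), -1)) = Mul(Pow(Add(Mul(-5, -29), Mul(-4, -13)), Rational(1, 2)), Pow(Add(-4, -43), -1)) = Mul(Pow(Add(145, 52), Rational(1, 2)), Pow(-47, -1)) = Mul(Pow(197, Rational(1, 2)), Rational(-1, 47)) = Mul(Rational(-1, 47), Pow(197, Rational(1, 2)))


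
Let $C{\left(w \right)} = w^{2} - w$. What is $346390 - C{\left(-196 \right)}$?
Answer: $307778$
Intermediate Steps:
$346390 - C{\left(-196 \right)} = 346390 - - 196 \left(-1 - 196\right) = 346390 - \left(-196\right) \left(-197\right) = 346390 - 38612 = 307778$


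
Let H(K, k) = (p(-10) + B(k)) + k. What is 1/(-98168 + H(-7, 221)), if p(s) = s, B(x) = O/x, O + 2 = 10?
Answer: -221/21648489 ≈ -1.0209e-5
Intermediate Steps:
O = 8 (O = -2 + 10 = 8)
B(x) = 8/x
H(K, k) = -10 + k + 8/k (H(K, k) = (-10 + 8/k) + k = -10 + k + 8/k)
1/(-98168 + H(-7, 221)) = 1/(-98168 + (-10 + 221 + 8/221)) = 1/(-98168 + 46639/221) = 1/(-21648489/221) = -221/21648489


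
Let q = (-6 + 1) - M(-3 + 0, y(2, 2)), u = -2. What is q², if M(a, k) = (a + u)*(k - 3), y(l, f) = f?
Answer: 100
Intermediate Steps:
M(a, k) = (-3 + k)*(-2 + a) (M(a, k) = (a - 2)*(k - 3) = (-2 + a)*(-3 + k) = (-3 + k)*(-2 + a))
q = -10 (q = (-6 + 1) - (6 - 3*(-3 + 0) - 2*2 + (-3 + 0)*2) = -5 - (6 - 3*(-3) - 4 - 3*2) = -5 - (6 + 9 - 4 - 6) = -5 - 1*5 = -5 - 5 = -10)
q² = (-10)² = 100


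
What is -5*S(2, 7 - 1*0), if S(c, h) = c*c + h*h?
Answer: -265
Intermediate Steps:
S(c, h) = c² + h²
-5*S(2, 7 - 1*0) = -5*(2² + (7 - 1*0)²) = -5*(4 + (7 + 0)²) = -5*(4 + 7²) = -5*(4 + 49) = -5*53 = -265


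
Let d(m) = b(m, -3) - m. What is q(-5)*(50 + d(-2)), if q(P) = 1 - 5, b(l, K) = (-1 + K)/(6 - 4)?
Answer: -200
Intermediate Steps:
b(l, K) = -1/2 + K/2 (b(l, K) = (-1 + K)/2 = (-1 + K)*(1/2) = -1/2 + K/2)
q(P) = -4
d(m) = -2 - m (d(m) = (-1/2 + (1/2)*(-3)) - m = (-1/2 - 3/2) - m = -2 - m)
q(-5)*(50 + d(-2)) = -4*(50 + (-2 - 1*(-2))) = -4*(50 + (-2 + 2)) = -4*(50 + 0) = -4*50 = -200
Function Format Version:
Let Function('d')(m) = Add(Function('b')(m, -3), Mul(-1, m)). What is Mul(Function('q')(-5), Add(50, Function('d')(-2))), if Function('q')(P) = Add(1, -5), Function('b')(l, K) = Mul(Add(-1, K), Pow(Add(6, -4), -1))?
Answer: -200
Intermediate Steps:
Function('b')(l, K) = Add(Rational(-1, 2), Mul(Rational(1, 2), K)) (Function('b')(l, K) = Mul(Add(-1, K), Pow(2, -1)) = Mul(Add(-1, K), Rational(1, 2)) = Add(Rational(-1, 2), Mul(Rational(1, 2), K)))
Function('q')(P) = -4
Function('d')(m) = Add(-2, Mul(-1, m)) (Function('d')(m) = Add(Add(Rational(-1, 2), Mul(Rational(1, 2), -3)), Mul(-1, m)) = Add(Add(Rational(-1, 2), Rational(-3, 2)), Mul(-1, m)) = Add(-2, Mul(-1, m)))
Mul(Function('q')(-5), Add(50, Function('d')(-2))) = Mul(-4, Add(50, Add(-2, Mul(-1, -2)))) = Mul(-4, Add(50, Add(-2, 2))) = Mul(-4, Add(50, 0)) = Mul(-4, 50) = -200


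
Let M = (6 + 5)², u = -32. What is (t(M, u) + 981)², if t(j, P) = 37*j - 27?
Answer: 29495761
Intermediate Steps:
M = 121 (M = 11² = 121)
t(j, P) = -27 + 37*j
(t(M, u) + 981)² = ((-27 + 37*121) + 981)² = ((-27 + 4477) + 981)² = (4450 + 981)² = 5431² = 29495761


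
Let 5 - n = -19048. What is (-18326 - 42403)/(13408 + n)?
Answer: -60729/32461 ≈ -1.8708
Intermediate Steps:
n = 19053 (n = 5 - 1*(-19048) = 5 + 19048 = 19053)
(-18326 - 42403)/(13408 + n) = (-18326 - 42403)/(13408 + 19053) = -60729/32461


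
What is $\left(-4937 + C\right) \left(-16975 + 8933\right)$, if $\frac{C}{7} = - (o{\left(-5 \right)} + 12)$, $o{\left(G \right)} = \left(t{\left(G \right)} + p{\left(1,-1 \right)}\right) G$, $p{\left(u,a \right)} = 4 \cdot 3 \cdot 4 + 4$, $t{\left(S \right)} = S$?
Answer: $27149792$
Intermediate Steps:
$p{\left(u,a \right)} = 52$ ($p{\left(u,a \right)} = 12 \cdot 4 + 4 = 48 + 4 = 52$)
$o{\left(G \right)} = G \left(52 + G\right)$ ($o{\left(G \right)} = \left(G + 52\right) G = \left(52 + G\right) G = G \left(52 + G\right)$)
$C = 1561$ ($C = 7 \left(- (- 5 \left(52 - 5\right) + 12)\right) = 7 \left(- (\left(-5\right) 47 + 12)\right) = 7 \left(- (-235 + 12)\right) = 7 \left(\left(-1\right) \left(-223\right)\right) = 7 \cdot 223 = 1561$)
$\left(-4937 + C\right) \left(-16975 + 8933\right) = \left(-4937 + 1561\right) \left(-16975 + 8933\right) = \left(-3376\right) \left(-8042\right) = 27149792$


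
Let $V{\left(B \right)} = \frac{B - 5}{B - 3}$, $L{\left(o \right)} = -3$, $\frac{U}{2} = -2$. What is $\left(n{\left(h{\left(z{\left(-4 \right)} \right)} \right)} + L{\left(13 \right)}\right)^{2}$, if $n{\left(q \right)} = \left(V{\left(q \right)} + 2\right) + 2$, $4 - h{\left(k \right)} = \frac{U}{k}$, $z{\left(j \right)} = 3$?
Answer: $\frac{64}{49} \approx 1.3061$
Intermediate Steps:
$U = -4$ ($U = 2 \left(-2\right) = -4$)
$h{\left(k \right)} = 4 + \frac{4}{k}$ ($h{\left(k \right)} = 4 - - \frac{4}{k} = 4 + \frac{4}{k}$)
$V{\left(B \right)} = \frac{-5 + B}{-3 + B}$
$n{\left(q \right)} = 4 + \frac{-5 + q}{-3 + q}$ ($n{\left(q \right)} = \left(\frac{-5 + q}{-3 + q} + 2\right) + 2 = \left(2 + \frac{-5 + q}{-3 + q}\right) + 2 = 4 + \frac{-5 + q}{-3 + q}$)
$\left(n{\left(h{\left(z{\left(-4 \right)} \right)} \right)} + L{\left(13 \right)}\right)^{2} = \left(\frac{-17 + 5 \left(4 + \frac{4}{3}\right)}{-3 + \left(4 + \frac{4}{3}\right)} - 3\right)^{2} = \left(\frac{-17 + 5 \cdot \frac{16}{3}}{-3 + \frac{16}{3}} - 3\right)^{2} = \left(\frac{-17 + \frac{80}{3}}{\frac{7}{3}} - 3\right)^{2} = \left(\frac{3}{7} \cdot \frac{29}{3} - 3\right)^{2} = \left(\frac{29}{7} - 3\right)^{2} = \left(\frac{8}{7}\right)^{2} = \frac{64}{49}$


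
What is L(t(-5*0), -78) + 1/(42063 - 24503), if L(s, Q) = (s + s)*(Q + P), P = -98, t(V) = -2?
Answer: 12362241/17560 ≈ 704.00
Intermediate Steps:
L(s, Q) = 2*s*(-98 + Q) (L(s, Q) = (s + s)*(Q - 98) = (2*s)*(-98 + Q) = 2*s*(-98 + Q))
L(t(-5*0), -78) + 1/(42063 - 24503) = 2*(-2)*(-98 - 78) + 1/(42063 - 24503) = 2*(-2)*(-176) + 1/17560 = 704 + 1/17560 = 12362241/17560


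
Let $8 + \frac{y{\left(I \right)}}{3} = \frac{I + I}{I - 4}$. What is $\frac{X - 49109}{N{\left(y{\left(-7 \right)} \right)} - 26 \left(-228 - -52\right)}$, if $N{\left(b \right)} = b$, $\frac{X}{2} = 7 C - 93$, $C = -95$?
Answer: $- \frac{556875}{50114} \approx -11.112$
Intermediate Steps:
$X = -1516$ ($X = 2 \left(7 \left(-95\right) - 93\right) = 2 \left(-665 - 93\right) = 2 \left(-758\right) = -1516$)
$y{\left(I \right)} = -24 + \frac{6 I}{-4 + I}$ ($y{\left(I \right)} = -24 + 3 \frac{I + I}{I - 4} = -24 + 3 \frac{2 I}{-4 + I} = -24 + \frac{6 I}{-4 + I}$)
$\frac{X - 49109}{N{\left(y{\left(-7 \right)} \right)} - 26 \left(-228 - -52\right)} = \frac{-1516 - 49109}{\frac{6 \left(16 - -21\right)}{-4 - 7} - 26 \left(-228 - -52\right)} = - \frac{50625}{\frac{6 \left(16 + 21\right)}{-11} - 26 \left(-228 + 52\right)} = - \frac{50625}{6 \left(- \frac{1}{11}\right) 37 - -4576} = - \frac{50625}{- \frac{222}{11} + 4576} = - \frac{50625}{\frac{50114}{11}} = \left(-50625\right) \frac{11}{50114} = - \frac{556875}{50114}$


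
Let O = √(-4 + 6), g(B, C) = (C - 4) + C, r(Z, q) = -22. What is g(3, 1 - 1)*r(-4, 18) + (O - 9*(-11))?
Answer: 187 + √2 ≈ 188.41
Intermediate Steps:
g(B, C) = -4 + 2*C (g(B, C) = (-4 + C) + C = -4 + 2*C)
O = √2 ≈ 1.4142
g(3, 1 - 1)*r(-4, 18) + (O - 9*(-11)) = (-4 + 2*(1 - 1))*(-22) + (√2 - 9*(-11)) = (-4 + 2*0)*(-22) + (√2 + 99) = (-4 + 0)*(-22) + (99 + √2) = -4*(-22) + (99 + √2) = 88 + (99 + √2) = 187 + √2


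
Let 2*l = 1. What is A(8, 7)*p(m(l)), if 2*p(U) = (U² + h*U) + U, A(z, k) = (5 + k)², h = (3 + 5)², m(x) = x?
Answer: 2358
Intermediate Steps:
l = ½ (l = (½)*1 = ½ ≈ 0.50000)
h = 64 (h = 8² = 64)
p(U) = U²/2 + 65*U/2 (p(U) = ((U² + 64*U) + U)/2 = (U² + 65*U)/2 = U²/2 + 65*U/2)
A(8, 7)*p(m(l)) = (5 + 7)²*((½)*(½)*(65 + ½)) = 12²*((½)*(½)*(131/2)) = 144*(131/8) = 2358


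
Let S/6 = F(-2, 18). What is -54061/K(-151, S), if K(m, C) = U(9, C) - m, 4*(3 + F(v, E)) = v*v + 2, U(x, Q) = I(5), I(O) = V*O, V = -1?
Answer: -54061/146 ≈ -370.28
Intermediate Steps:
I(O) = -O
U(x, Q) = -5 (U(x, Q) = -1*5 = -5)
F(v, E) = -5/2 + v²/4 (F(v, E) = -3 + (v*v + 2)/4 = -3 + (v² + 2)/4 = -3 + (2 + v²)/4 = -3 + (½ + v²/4) = -5/2 + v²/4)
S = -9 (S = 6*(-5/2 + (¼)*(-2)²) = 6*(-5/2 + (¼)*4) = 6*(-5/2 + 1) = 6*(-3/2) = -9)
K(m, C) = -5 - m
-54061/K(-151, S) = -54061/(-5 - 1*(-151)) = -54061/(-5 + 151) = -54061/146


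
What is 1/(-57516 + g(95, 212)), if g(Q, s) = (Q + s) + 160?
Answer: -1/57049 ≈ -1.7529e-5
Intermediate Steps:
g(Q, s) = 160 + Q + s
1/(-57516 + g(95, 212)) = 1/(-57516 + (160 + 95 + 212)) = 1/(-57516 + 467) = 1/(-57049) = -1/57049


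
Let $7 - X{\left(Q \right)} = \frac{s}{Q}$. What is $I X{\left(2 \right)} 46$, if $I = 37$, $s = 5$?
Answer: $7659$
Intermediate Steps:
$X{\left(Q \right)} = 7 - \frac{5}{Q}$
$I X{\left(2 \right)} 46 = 37 \left(7 - \frac{5}{2}\right) 46 = 37 \cdot \frac{9}{2} \cdot 46 = \frac{333}{2} \cdot 46 = 7659$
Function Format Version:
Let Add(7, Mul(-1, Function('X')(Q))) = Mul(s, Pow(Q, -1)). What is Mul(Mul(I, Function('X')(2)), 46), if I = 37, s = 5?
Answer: 7659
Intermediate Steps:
Function('X')(Q) = Add(7, Mul(-5, Pow(Q, -1))) (Function('X')(Q) = Add(7, Mul(-1, Mul(5, Pow(Q, -1)))) = Add(7, Mul(-5, Pow(Q, -1))))
Mul(Mul(I, Function('X')(2)), 46) = Mul(Mul(37, Add(7, Mul(-5, Pow(2, -1)))), 46) = Mul(Mul(37, Add(7, Mul(-5, Rational(1, 2)))), 46) = Mul(Mul(37, Add(7, Rational(-5, 2))), 46) = Mul(Mul(37, Rational(9, 2)), 46) = Mul(Rational(333, 2), 46) = 7659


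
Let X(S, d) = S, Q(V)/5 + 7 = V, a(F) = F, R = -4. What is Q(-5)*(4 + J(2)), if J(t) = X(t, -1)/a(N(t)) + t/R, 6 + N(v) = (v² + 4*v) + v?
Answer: -225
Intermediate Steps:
N(v) = -6 + v² + 5*v (N(v) = -6 + ((v² + 4*v) + v) = -6 + (v² + 5*v) = -6 + v² + 5*v)
Q(V) = -35 + 5*V
J(t) = -t/4 + t/(-6 + t² + 5*t) (J(t) = t/(-6 + t² + 5*t) + t/(-4) = t/(-6 + t² + 5*t) + t*(-¼) = t/(-6 + t² + 5*t) - t/4 = -t/4 + t/(-6 + t² + 5*t))
Q(-5)*(4 + J(2)) = (-35 + 5*(-5))*(4 + (¼)*2*(10 - 1*2² - 5*2)/(-6 + 2² + 5*2)) = (-35 - 25)*(4 + (¼)*2*(10 - 1*4 - 10)/(-6 + 4 + 10)) = -60*(4 + (¼)*2*(10 - 4 - 10)/8) = -60*(4 + (¼)*2*(⅛)*(-4)) = -60*(4 - ¼) = -60*15/4 = -225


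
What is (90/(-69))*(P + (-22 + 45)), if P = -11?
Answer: -360/23 ≈ -15.652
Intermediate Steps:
(90/(-69))*(P + (-22 + 45)) = (90/(-69))*(-11 + (-22 + 45)) = (90*(-1/69))*(-11 + 23) = -30/23*12 = -360/23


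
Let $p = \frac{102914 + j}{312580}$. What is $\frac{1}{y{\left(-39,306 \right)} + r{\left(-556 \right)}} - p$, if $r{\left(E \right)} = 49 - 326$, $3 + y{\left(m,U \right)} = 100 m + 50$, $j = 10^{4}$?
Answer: $- \frac{2333237}{6454777} \approx -0.36147$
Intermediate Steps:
$j = 10000$
$y{\left(m,U \right)} = 47 + 100 m$ ($y{\left(m,U \right)} = -3 + \left(100 m + 50\right) = -3 + \left(50 + 100 m\right) = 47 + 100 m$)
$r{\left(E \right)} = -277$ ($r{\left(E \right)} = 49 - 326 = -277$)
$p = \frac{56457}{156290}$ ($p = \frac{102914 + 10000}{312580} = 112914 \cdot \frac{1}{312580} = \frac{56457}{156290} \approx 0.36123$)
$\frac{1}{y{\left(-39,306 \right)} + r{\left(-556 \right)}} - p = \frac{1}{\left(47 + 100 \left(-39\right)\right) - 277} - \frac{56457}{156290} = \frac{1}{\left(47 - 3900\right) - 277} - \frac{56457}{156290} = \frac{1}{-3853 - 277} - \frac{56457}{156290} = \frac{1}{-4130} - \frac{56457}{156290} = - \frac{1}{4130} - \frac{56457}{156290} = - \frac{2333237}{6454777}$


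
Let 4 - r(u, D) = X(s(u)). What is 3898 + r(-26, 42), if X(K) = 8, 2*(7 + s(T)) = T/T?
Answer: 3894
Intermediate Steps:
s(T) = -13/2 (s(T) = -7 + (T/T)/2 = -7 + (½)*1 = -7 + ½ = -13/2)
r(u, D) = -4 (r(u, D) = 4 - 1*8 = 4 - 8 = -4)
3898 + r(-26, 42) = 3898 - 4 = 3894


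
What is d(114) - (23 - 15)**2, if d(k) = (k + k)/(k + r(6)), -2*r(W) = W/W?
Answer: -14072/227 ≈ -61.991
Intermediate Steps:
r(W) = -1/2 (r(W) = -W/(2*W) = -1/2*1 = -1/2)
d(k) = 2*k/(-1/2 + k) (d(k) = (k + k)/(k - 1/2) = (2*k)/(-1/2 + k) = 2*k/(-1/2 + k))
d(114) - (23 - 15)**2 = 4*114/(-1 + 2*114) - (23 - 15)**2 = 4*114/(-1 + 228) - 1*8**2 = 4*114/227 - 1*64 = 4*114*(1/227) - 64 = 456/227 - 64 = -14072/227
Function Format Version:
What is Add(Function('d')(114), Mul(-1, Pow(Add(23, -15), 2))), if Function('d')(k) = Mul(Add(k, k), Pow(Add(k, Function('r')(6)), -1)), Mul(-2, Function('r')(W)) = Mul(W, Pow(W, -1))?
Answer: Rational(-14072, 227) ≈ -61.991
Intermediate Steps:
Function('r')(W) = Rational(-1, 2) (Function('r')(W) = Mul(Rational(-1, 2), Mul(W, Pow(W, -1))) = Mul(Rational(-1, 2), 1) = Rational(-1, 2))
Function('d')(k) = Mul(2, k, Pow(Add(Rational(-1, 2), k), -1)) (Function('d')(k) = Mul(Add(k, k), Pow(Add(k, Rational(-1, 2)), -1)) = Mul(Mul(2, k), Pow(Add(Rational(-1, 2), k), -1)) = Mul(2, k, Pow(Add(Rational(-1, 2), k), -1)))
Add(Function('d')(114), Mul(-1, Pow(Add(23, -15), 2))) = Add(Mul(4, 114, Pow(Add(-1, Mul(2, 114)), -1)), Mul(-1, Pow(Add(23, -15), 2))) = Add(Mul(4, 114, Pow(Add(-1, 228), -1)), Mul(-1, Pow(8, 2))) = Add(Mul(4, 114, Pow(227, -1)), Mul(-1, 64)) = Add(Mul(4, 114, Rational(1, 227)), -64) = Add(Rational(456, 227), -64) = Rational(-14072, 227)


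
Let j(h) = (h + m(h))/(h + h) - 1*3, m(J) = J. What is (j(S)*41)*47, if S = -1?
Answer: -3854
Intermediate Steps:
j(h) = -2 (j(h) = (h + h)/(h + h) - 1*3 = (2*h)/((2*h)) - 3 = (2*h)*(1/(2*h)) - 3 = 1 - 3 = -2)
(j(S)*41)*47 = -2*41*47 = -82*47 = -3854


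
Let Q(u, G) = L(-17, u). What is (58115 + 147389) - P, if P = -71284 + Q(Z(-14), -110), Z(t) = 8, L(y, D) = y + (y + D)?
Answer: 276814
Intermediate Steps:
L(y, D) = D + 2*y (L(y, D) = y + (D + y) = D + 2*y)
Q(u, G) = -34 + u (Q(u, G) = u + 2*(-17) = u - 34 = -34 + u)
P = -71310 (P = -71284 + (-34 + 8) = -71284 - 26 = -71310)
(58115 + 147389) - P = (58115 + 147389) - 1*(-71310) = 205504 + 71310 = 276814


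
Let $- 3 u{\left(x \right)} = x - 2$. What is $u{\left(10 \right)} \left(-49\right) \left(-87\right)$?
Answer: $-11368$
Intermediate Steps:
$u{\left(x \right)} = \frac{2}{3} - \frac{x}{3}$ ($u{\left(x \right)} = - \frac{x - 2}{3} = - \frac{-2 + x}{3} = \frac{2}{3} - \frac{x}{3}$)
$u{\left(10 \right)} \left(-49\right) \left(-87\right) = \left(\frac{2}{3} - \frac{10}{3}\right) \left(-49\right) \left(-87\right) = \left(- \frac{8}{3}\right) \left(-49\right) \left(-87\right) = \frac{392}{3} \left(-87\right) = -11368$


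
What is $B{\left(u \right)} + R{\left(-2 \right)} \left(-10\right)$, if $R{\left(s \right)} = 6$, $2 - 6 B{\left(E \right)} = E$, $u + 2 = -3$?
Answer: $- \frac{353}{6} \approx -58.833$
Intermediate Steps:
$u = -5$ ($u = -2 - 3 = -5$)
$B{\left(E \right)} = \frac{1}{3} - \frac{E}{6}$
$B{\left(u \right)} + R{\left(-2 \right)} \left(-10\right) = \left(\frac{1}{3} - - \frac{5}{6}\right) + 6 \left(-10\right) = \left(\frac{1}{3} + \frac{5}{6}\right) - 60 = \frac{7}{6} - 60 = - \frac{353}{6}$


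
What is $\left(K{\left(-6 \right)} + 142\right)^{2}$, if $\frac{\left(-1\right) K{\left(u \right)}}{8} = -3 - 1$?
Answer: $30276$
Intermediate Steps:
$K{\left(u \right)} = 32$ ($K{\left(u \right)} = - 8 \left(-3 - 1\right) = \left(-8\right) \left(-4\right) = 32$)
$\left(K{\left(-6 \right)} + 142\right)^{2} = \left(32 + 142\right)^{2} = 174^{2} = 30276$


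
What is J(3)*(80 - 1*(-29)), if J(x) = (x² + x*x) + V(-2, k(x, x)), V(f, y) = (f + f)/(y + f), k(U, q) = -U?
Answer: 10246/5 ≈ 2049.2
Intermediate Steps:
V(f, y) = 2*f/(f + y) (V(f, y) = (2*f)/(f + y) = 2*f/(f + y))
J(x) = -4/(-2 - x) + 2*x² (J(x) = (x² + x*x) + 2*(-2)/(-2 - x) = (x² + x²) - 4/(-2 - x) = 2*x² - 4/(-2 - x) = -4/(-2 - x) + 2*x²)
J(3)*(80 - 1*(-29)) = (2*(2 + 3²*(2 + 3))/(2 + 3))*(80 - 1*(-29)) = (2*(2 + 9*5)/5)*(80 + 29) = (2*(⅕)*(2 + 45))*109 = (2*(⅕)*47)*109 = (94/5)*109 = 10246/5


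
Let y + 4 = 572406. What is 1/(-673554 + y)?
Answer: -1/101152 ≈ -9.8861e-6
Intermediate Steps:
y = 572402 (y = -4 + 572406 = 572402)
1/(-673554 + y) = 1/(-673554 + 572402) = 1/(-101152) = -1/101152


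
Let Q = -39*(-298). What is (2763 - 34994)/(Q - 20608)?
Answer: 32231/8986 ≈ 3.5868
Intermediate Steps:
Q = 11622
(2763 - 34994)/(Q - 20608) = (2763 - 34994)/(11622 - 20608) = -32231/(-8986) = -32231*(-1/8986) = 32231/8986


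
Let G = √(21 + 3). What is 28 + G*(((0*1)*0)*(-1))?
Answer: 28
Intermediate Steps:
G = 2*√6 (G = √24 = 2*√6 ≈ 4.8990)
28 + G*(((0*1)*0)*(-1)) = 28 + (2*√6)*(((0*1)*0)*(-1)) = 28 + (2*√6)*((0*0)*(-1)) = 28 + (2*√6)*(0*(-1)) = 28 + (2*√6)*0 = 28 + 0 = 28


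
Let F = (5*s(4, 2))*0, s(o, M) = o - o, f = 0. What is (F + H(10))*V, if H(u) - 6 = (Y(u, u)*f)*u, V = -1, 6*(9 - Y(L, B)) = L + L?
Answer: -6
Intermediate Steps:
Y(L, B) = 9 - L/3 (Y(L, B) = 9 - (L + L)/6 = 9 - L/3)
s(o, M) = 0
H(u) = 6 (H(u) = 6 + ((9 - u/3)*0)*u = 6 + 0*u = 6 + 0 = 6)
F = 0 (F = (5*0)*0 = 0*0 = 0)
(F + H(10))*V = (0 + 6)*(-1) = 6*(-1) = -6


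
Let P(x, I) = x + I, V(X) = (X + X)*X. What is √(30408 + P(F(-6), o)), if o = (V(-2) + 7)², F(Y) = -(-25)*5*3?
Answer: 4*√1938 ≈ 176.09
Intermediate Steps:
V(X) = 2*X² (V(X) = (2*X)*X = 2*X²)
F(Y) = 375 (F(Y) = -5*(-25)*3 = 125*3 = 375)
o = 225 (o = (2*(-2)² + 7)² = (2*4 + 7)² = (8 + 7)² = 15² = 225)
P(x, I) = I + x
√(30408 + P(F(-6), o)) = √(30408 + (225 + 375)) = √(30408 + 600) = √31008 = 4*√1938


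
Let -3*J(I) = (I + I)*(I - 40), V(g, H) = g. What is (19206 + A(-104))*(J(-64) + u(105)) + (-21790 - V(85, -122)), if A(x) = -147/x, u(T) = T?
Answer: -8656418429/104 ≈ -8.3235e+7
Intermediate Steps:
J(I) = -2*I*(-40 + I)/3 (J(I) = -(I + I)*(I - 40)/3 = -2*I*(-40 + I)/3)
(19206 + A(-104))*(J(-64) + u(105)) + (-21790 - V(85, -122)) = (19206 - 147/(-104))*((⅔)*(-64)*(40 - 1*(-64)) + 105) + (-21790 - 1*85) = (19206 - 147*(-1/104))*((⅔)*(-64)*(40 + 64) + 105) + (-21790 - 85) = (19206 + 147/104)*((⅔)*(-64)*104 + 105) - 21875 = 1997571*(-13312/3 + 105)/104 - 21875 = (1997571/104)*(-12997/3) - 21875 = -8654143429/104 - 21875 = -8656418429/104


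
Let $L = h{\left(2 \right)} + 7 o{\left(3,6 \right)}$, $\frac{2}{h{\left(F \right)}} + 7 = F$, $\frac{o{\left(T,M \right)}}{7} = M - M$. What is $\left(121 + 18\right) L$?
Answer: $- \frac{278}{5} \approx -55.6$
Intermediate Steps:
$o{\left(T,M \right)} = 0$ ($o{\left(T,M \right)} = 7 \left(M - M\right) = 7 \cdot 0 = 0$)
$h{\left(F \right)} = \frac{2}{-7 + F}$
$L = - \frac{2}{5}$ ($L = \frac{2}{-7 + 2} + 7 \cdot 0 = \frac{2}{-5} + 0 = 2 \left(- \frac{1}{5}\right) + 0 = - \frac{2}{5} + 0 = - \frac{2}{5} \approx -0.4$)
$\left(121 + 18\right) L = \left(121 + 18\right) \left(- \frac{2}{5}\right) = 139 \left(- \frac{2}{5}\right) = - \frac{278}{5}$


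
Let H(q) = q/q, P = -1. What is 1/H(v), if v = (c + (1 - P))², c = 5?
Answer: 1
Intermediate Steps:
v = 49 (v = (5 + (1 - 1*(-1)))² = (5 + (1 + 1))² = (5 + 2)² = 7² = 49)
H(q) = 1
1/H(v) = 1/1 = 1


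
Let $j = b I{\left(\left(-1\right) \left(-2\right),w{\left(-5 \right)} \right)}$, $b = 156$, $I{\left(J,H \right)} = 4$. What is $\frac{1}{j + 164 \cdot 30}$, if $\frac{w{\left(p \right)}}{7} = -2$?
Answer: $\frac{1}{5544} \approx 0.00018038$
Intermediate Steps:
$w{\left(p \right)} = -14$ ($w{\left(p \right)} = 7 \left(-2\right) = -14$)
$j = 624$ ($j = 156 \cdot 4 = 624$)
$\frac{1}{j + 164 \cdot 30} = \frac{1}{624 + 164 \cdot 30} = \frac{1}{624 + 4920} = \frac{1}{5544}$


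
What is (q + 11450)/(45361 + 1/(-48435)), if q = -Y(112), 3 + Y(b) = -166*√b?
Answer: 42671235/169004618 + 16080420*√7/1098530017 ≈ 0.29121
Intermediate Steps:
Y(b) = -3 - 166*√b
q = 3 + 664*√7 (q = -(-3 - 664*√7) = 3 + 664*√7 ≈ 1759.8)
(q + 11450)/(45361 + 1/(-48435)) = ((3 + 664*√7) + 11450)/(45361 + 1/(-48435)) = (11453 + 664*√7)/(45361 - 1/48435) = (11453 + 664*√7)/(2197060034/48435) = (11453 + 664*√7)*(48435/2197060034) = 42671235/169004618 + 16080420*√7/1098530017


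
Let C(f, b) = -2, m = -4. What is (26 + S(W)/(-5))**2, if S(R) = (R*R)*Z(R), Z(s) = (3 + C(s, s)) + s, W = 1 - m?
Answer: 16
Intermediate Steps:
W = 5 (W = 1 - 1*(-4) = 1 + 4 = 5)
Z(s) = 1 + s (Z(s) = (3 - 2) + s = 1 + s)
S(R) = R**2*(1 + R) (S(R) = (R*R)*(1 + R) = R**2*(1 + R))
(26 + S(W)/(-5))**2 = (26 + (5**2*(1 + 5))/(-5))**2 = (26 + (25*6)*(-1/5))**2 = (26 + 150*(-1/5))**2 = (26 - 30)**2 = (-4)**2 = 16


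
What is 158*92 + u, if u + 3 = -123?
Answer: 14410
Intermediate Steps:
u = -126 (u = -3 - 123 = -126)
158*92 + u = 158*92 - 126 = 14536 - 126 = 14410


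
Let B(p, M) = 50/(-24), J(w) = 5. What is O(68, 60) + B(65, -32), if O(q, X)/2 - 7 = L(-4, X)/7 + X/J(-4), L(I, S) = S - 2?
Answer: 4409/84 ≈ 52.488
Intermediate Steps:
L(I, S) = -2 + S
B(p, M) = -25/12 (B(p, M) = 50*(-1/24) = -25/12)
O(q, X) = 94/7 + 24*X/35 (O(q, X) = 14 + 2*((-2 + X)/7 + X/5) = 14 + 2*((-2 + X)*(1/7) + X*(1/5)) = 14 + 2*((-2/7 + X/7) + X/5) = 14 + 2*(-2/7 + 12*X/35) = 14 + (-4/7 + 24*X/35) = 94/7 + 24*X/35)
O(68, 60) + B(65, -32) = (94/7 + (24/35)*60) - 25/12 = (94/7 + 288/7) - 25/12 = 382/7 - 25/12 = 4409/84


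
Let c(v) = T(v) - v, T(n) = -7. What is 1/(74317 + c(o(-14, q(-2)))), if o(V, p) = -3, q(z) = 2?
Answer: 1/74313 ≈ 1.3457e-5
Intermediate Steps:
c(v) = -7 - v
1/(74317 + c(o(-14, q(-2)))) = 1/(74317 + (-7 - 1*(-3))) = 1/(74317 + (-7 + 3)) = 1/(74317 - 4) = 1/74313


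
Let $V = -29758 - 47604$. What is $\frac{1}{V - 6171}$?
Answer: $- \frac{1}{83533} \approx -1.1971 \cdot 10^{-5}$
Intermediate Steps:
$V = -77362$
$\frac{1}{V - 6171} = \frac{1}{-77362 - 6171} = \frac{1}{-83533} = - \frac{1}{83533}$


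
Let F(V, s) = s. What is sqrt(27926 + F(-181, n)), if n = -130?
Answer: 2*sqrt(6949) ≈ 166.72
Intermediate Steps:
sqrt(27926 + F(-181, n)) = sqrt(27926 - 130) = sqrt(27796) = 2*sqrt(6949)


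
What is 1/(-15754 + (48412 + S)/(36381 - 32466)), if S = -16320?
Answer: -3915/61644818 ≈ -6.3509e-5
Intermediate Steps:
1/(-15754 + (48412 + S)/(36381 - 32466)) = 1/(-15754 + (48412 - 16320)/(36381 - 32466)) = 1/(-15754 + 32092/3915) = 1/(-61644818/3915) = -3915/61644818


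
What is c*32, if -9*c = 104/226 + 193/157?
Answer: -319712/53223 ≈ -6.0070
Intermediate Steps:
c = -9991/53223 (c = -(104/226 + 193/157)/9 = -(104*(1/226) + 193*(1/157))/9 = -(52/113 + 193/157)/9 = -⅑*29973/17741 = -9991/53223 ≈ -0.18772)
c*32 = -9991/53223*32 = -319712/53223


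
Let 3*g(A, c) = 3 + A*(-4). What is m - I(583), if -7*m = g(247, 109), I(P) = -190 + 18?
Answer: 4597/21 ≈ 218.90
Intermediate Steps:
I(P) = -172
g(A, c) = 1 - 4*A/3 (g(A, c) = (3 + A*(-4))/3 = (3 - 4*A)/3 = 1 - 4*A/3)
m = 985/21 (m = -(1 - 4/3*247)/7 = -(1 - 988/3)/7 = -⅐*(-985/3) = 985/21 ≈ 46.905)
m - I(583) = 985/21 - 1*(-172) = 985/21 + 172 = 4597/21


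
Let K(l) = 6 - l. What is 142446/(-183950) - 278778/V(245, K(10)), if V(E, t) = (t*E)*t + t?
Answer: -12959757909/180087050 ≈ -71.964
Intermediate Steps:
V(E, t) = t + E*t**2 (V(E, t) = (E*t)*t + t = E*t**2 + t = t + E*t**2)
142446/(-183950) - 278778/V(245, K(10)) = 142446/(-183950) - 278778*1/((1 + 245*(6 - 1*10))*(6 - 1*10)) = 142446*(-1/183950) - 278778*1/((1 + 245*(6 - 10))*(6 - 10)) = -71223/91975 - 278778*(-1/(4*(1 + 245*(-4)))) = -71223/91975 - 278778*(-1/(4*(1 - 980))) = -71223/91975 - 278778/((-4*(-979))) = -71223/91975 - 278778/3916 = -71223/91975 - 278778*1/3916 = -71223/91975 - 139389/1958 = -12959757909/180087050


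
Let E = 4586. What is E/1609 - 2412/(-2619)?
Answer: 1765738/468219 ≈ 3.7712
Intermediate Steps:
E/1609 - 2412/(-2619) = 4586/1609 - 2412/(-2619) = 4586*(1/1609) - 2412*(-1/2619) = 4586/1609 + 268/291 = 1765738/468219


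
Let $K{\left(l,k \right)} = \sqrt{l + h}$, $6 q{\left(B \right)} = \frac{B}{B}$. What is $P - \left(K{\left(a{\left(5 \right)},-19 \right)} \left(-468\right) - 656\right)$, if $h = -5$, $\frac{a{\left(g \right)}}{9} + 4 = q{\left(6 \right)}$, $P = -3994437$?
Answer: $-3993781 + 234 i \sqrt{158} \approx -3.9938 \cdot 10^{6} + 2941.3 i$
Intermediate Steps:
$q{\left(B \right)} = \frac{1}{6}$ ($q{\left(B \right)} = \frac{B \frac{1}{B}}{6} = \frac{1}{6} \cdot 1 = \frac{1}{6}$)
$a{\left(g \right)} = - \frac{69}{2}$ ($a{\left(g \right)} = -36 + 9 \cdot \frac{1}{6} = -36 + \frac{3}{2} = - \frac{69}{2}$)
$K{\left(l,k \right)} = \sqrt{-5 + l}$ ($K{\left(l,k \right)} = \sqrt{l - 5} = \sqrt{-5 + l}$)
$P - \left(K{\left(a{\left(5 \right)},-19 \right)} \left(-468\right) - 656\right) = -3994437 - \left(\sqrt{-5 - \frac{69}{2}} \left(-468\right) - 656\right) = -3994437 - \left(\sqrt{- \frac{79}{2}} \left(-468\right) - 656\right) = -3994437 - \left(\frac{i \sqrt{158}}{2} \left(-468\right) - 656\right) = -3994437 - \left(- 234 i \sqrt{158} - 656\right) = -3994437 - \left(-656 - 234 i \sqrt{158}\right) = -3994437 + \left(656 + 234 i \sqrt{158}\right) = -3993781 + 234 i \sqrt{158}$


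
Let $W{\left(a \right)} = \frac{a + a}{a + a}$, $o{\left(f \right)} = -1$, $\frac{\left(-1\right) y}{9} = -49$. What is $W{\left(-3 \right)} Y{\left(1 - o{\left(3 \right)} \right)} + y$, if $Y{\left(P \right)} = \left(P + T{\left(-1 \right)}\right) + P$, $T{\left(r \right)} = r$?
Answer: $444$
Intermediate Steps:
$y = 441$ ($y = \left(-9\right) \left(-49\right) = 441$)
$Y{\left(P \right)} = -1 + 2 P$ ($Y{\left(P \right)} = \left(P - 1\right) + P = \left(-1 + P\right) + P = -1 + 2 P$)
$W{\left(a \right)} = 1$ ($W{\left(a \right)} = \frac{2 a}{2 a} = 2 a \frac{1}{2 a} = 1$)
$W{\left(-3 \right)} Y{\left(1 - o{\left(3 \right)} \right)} + y = 1 \left(-1 + 2 \left(1 - -1\right)\right) + 441 = 1 \left(-1 + 2 \left(1 + 1\right)\right) + 441 = 1 \left(-1 + 2 \cdot 2\right) + 441 = 1 \left(-1 + 4\right) + 441 = 1 \cdot 3 + 441 = 3 + 441 = 444$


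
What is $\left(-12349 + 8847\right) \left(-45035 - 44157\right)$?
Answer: $312350384$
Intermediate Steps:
$\left(-12349 + 8847\right) \left(-45035 - 44157\right) = \left(-3502\right) \left(-89192\right) = 312350384$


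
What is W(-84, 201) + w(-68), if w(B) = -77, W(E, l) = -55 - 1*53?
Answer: -185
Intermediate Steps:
W(E, l) = -108 (W(E, l) = -55 - 53 = -108)
W(-84, 201) + w(-68) = -108 - 77 = -185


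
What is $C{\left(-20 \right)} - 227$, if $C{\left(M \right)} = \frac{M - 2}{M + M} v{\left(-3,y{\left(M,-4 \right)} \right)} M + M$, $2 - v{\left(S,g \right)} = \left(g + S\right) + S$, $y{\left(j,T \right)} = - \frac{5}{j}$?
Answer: $- \frac{1329}{4} \approx -332.25$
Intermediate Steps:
$v{\left(S,g \right)} = 2 - g - 2 S$ ($v{\left(S,g \right)} = 2 - \left(\left(g + S\right) + S\right) = 2 - \left(\left(S + g\right) + S\right) = 2 - \left(g + 2 S\right) = 2 - g - 2 S$)
$C{\left(M \right)} = M + \frac{\left(-2 + M\right) \left(8 + \frac{5}{M}\right)}{2}$ ($C{\left(M \right)} = \frac{M - 2}{M + M} \left(2 - - \frac{5}{M} - -6\right) M + M = \frac{-2 + M}{2 M} \left(2 + \frac{5}{M} + 6\right) M + M = \left(-2 + M\right) \frac{1}{2 M} \left(8 + \frac{5}{M}\right) M + M = \frac{-2 + M}{2 M} \left(8 + \frac{5}{M}\right) M + M = \frac{\left(-2 + M\right) \left(8 + \frac{5}{M}\right)}{2 M} M + M = \frac{\left(-2 + M\right) \left(8 + \frac{5}{M}\right)}{2} + M = M + \frac{\left(-2 + M\right) \left(8 + \frac{5}{M}\right)}{2}$)
$C{\left(-20 \right)} - 227 = \left(- \frac{11}{2} - \frac{5}{-20} + 5 \left(-20\right)\right) - 227 = \left(- \frac{11}{2} - - \frac{1}{4} - 100\right) + \left(-1015 + 788\right) = \left(- \frac{11}{2} + \frac{1}{4} - 100\right) - 227 = - \frac{421}{4} - 227 = - \frac{1329}{4}$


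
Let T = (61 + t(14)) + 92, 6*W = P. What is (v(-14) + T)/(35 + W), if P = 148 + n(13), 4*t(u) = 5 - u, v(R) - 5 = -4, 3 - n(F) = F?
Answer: 607/232 ≈ 2.6164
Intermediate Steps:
n(F) = 3 - F
v(R) = 1 (v(R) = 5 - 4 = 1)
t(u) = 5/4 - u/4 (t(u) = (5 - u)/4 = 5/4 - u/4)
P = 138 (P = 148 + (3 - 1*13) = 148 + (3 - 13) = 148 - 10 = 138)
W = 23 (W = (⅙)*138 = 23)
T = 603/4 (T = (61 + (5/4 - ¼*14)) + 92 = (61 + (5/4 - 7/2)) + 92 = (61 - 9/4) + 92 = 235/4 + 92 = 603/4 ≈ 150.75)
(v(-14) + T)/(35 + W) = (1 + 603/4)/(35 + 23) = (607/4)/58 = (607/4)*(1/58) = 607/232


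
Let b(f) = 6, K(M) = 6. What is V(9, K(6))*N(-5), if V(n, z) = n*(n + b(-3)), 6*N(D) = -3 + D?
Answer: -180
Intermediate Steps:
N(D) = -1/2 + D/6 (N(D) = (-3 + D)/6 = -1/2 + D/6)
V(n, z) = n*(6 + n) (V(n, z) = n*(n + 6) = n*(6 + n))
V(9, K(6))*N(-5) = (9*(6 + 9))*(-1/2 + (1/6)*(-5)) = (9*15)*(-1/2 - 5/6) = 135*(-4/3) = -180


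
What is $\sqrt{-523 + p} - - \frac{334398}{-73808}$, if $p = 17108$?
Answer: $- \frac{167199}{36904} + \sqrt{16585} \approx 124.25$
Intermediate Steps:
$\sqrt{-523 + p} - - \frac{334398}{-73808} = \sqrt{-523 + 17108} - - \frac{334398}{-73808} = \sqrt{16585} - \left(-334398\right) \left(- \frac{1}{73808}\right) = \sqrt{16585} - \frac{167199}{36904} = - \frac{167199}{36904} + \sqrt{16585}$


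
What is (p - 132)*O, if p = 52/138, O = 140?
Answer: -1271480/69 ≈ -18427.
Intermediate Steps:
p = 26/69 (p = 52*(1/138) = 26/69 ≈ 0.37681)
(p - 132)*O = (26/69 - 132)*140 = -9082/69*140 = -1271480/69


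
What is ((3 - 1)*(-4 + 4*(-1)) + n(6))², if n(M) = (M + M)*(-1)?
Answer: 784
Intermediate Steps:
n(M) = -2*M (n(M) = (2*M)*(-1) = -2*M)
((3 - 1)*(-4 + 4*(-1)) + n(6))² = ((3 - 1)*(-4 + 4*(-1)) - 2*6)² = (2*(-4 - 4) - 12)² = (2*(-8) - 12)² = (-16 - 12)² = (-28)² = 784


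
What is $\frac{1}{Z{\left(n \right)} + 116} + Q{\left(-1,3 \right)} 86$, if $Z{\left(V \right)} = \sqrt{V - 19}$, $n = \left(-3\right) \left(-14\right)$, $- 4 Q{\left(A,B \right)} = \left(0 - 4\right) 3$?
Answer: $\frac{3465830}{13433} - \frac{\sqrt{23}}{13433} \approx 258.01$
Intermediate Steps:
$Q{\left(A,B \right)} = 3$ ($Q{\left(A,B \right)} = - \frac{\left(0 - 4\right) 3}{4} = - \frac{\left(-4\right) 3}{4} = \left(- \frac{1}{4}\right) \left(-12\right) = 3$)
$n = 42$
$Z{\left(V \right)} = \sqrt{-19 + V}$
$\frac{1}{Z{\left(n \right)} + 116} + Q{\left(-1,3 \right)} 86 = \frac{1}{\sqrt{-19 + 42} + 116} + 3 \cdot 86 = \frac{1}{\sqrt{23} + 116} + 258 = \frac{1}{116 + \sqrt{23}} + 258 = 258 + \frac{1}{116 + \sqrt{23}}$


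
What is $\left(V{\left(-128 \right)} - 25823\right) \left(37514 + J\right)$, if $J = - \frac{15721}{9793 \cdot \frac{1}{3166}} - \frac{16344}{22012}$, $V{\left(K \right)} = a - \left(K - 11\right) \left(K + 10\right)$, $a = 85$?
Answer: $- \frac{10521294443891000}{7698697} \approx -1.3666 \cdot 10^{9}$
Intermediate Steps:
$V{\left(K \right)} = 85 - \left(-11 + K\right) \left(10 + K\right)$ ($V{\left(K \right)} = 85 - \left(K - 11\right) \left(K + 10\right) = 85 - \left(-11 + K\right) \left(10 + K\right)$)
$J = - \frac{273939105256}{53890879}$ ($J = - \frac{15721}{9793 \cdot \frac{1}{3166}} - \frac{4086}{5503} = - \frac{15721}{\frac{9793}{3166}} - \frac{4086}{5503} = \left(-15721\right) \frac{3166}{9793} - \frac{4086}{5503} = - \frac{49772686}{9793} - \frac{4086}{5503} = - \frac{273939105256}{53890879} \approx -5083.2$)
$\left(V{\left(-128 \right)} - 25823\right) \left(37514 + J\right) = \left(\left(195 - 128 - \left(-128\right)^{2}\right) - 25823\right) \left(37514 - \frac{273939105256}{53890879}\right) = \left(\left(195 - 128 - 16384\right) - 25823\right) \frac{1747723329550}{53890879} = \left(-16317 - 25823\right) \frac{1747723329550}{53890879} = \left(-42140\right) \frac{1747723329550}{53890879} = - \frac{10521294443891000}{7698697}$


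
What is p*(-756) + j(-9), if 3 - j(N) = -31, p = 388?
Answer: -293294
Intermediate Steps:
j(N) = 34 (j(N) = 3 - 1*(-31) = 3 + 31 = 34)
p*(-756) + j(-9) = 388*(-756) + 34 = -293328 + 34 = -293294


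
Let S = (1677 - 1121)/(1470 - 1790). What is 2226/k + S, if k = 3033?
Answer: -81169/80880 ≈ -1.0036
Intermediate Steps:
S = -139/80 (S = 556/(-320) = 556*(-1/320) = -139/80 ≈ -1.7375)
2226/k + S = 2226/3033 - 139/80 = 2226*(1/3033) - 139/80 = 742/1011 - 139/80 = -81169/80880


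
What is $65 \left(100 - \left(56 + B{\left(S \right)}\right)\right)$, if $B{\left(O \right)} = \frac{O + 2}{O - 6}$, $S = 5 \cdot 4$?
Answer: $\frac{19305}{7} \approx 2757.9$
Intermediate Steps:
$S = 20$
$B{\left(O \right)} = \frac{2 + O}{-6 + O}$
$65 \left(100 - \left(56 + B{\left(S \right)}\right)\right) = 65 \left(100 - \left(56 + \frac{2 + 20}{-6 + 20}\right)\right) = 65 \left(100 - \left(56 + \frac{1}{14} \cdot 22\right)\right) = 65 \left(100 - \frac{403}{7}\right) = 65 \cdot \frac{297}{7} = \frac{19305}{7}$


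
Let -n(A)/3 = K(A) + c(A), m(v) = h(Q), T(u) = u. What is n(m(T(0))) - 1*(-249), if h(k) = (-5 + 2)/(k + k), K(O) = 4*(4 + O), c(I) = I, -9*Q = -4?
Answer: 2013/8 ≈ 251.63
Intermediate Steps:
Q = 4/9 (Q = -⅑*(-4) = 4/9 ≈ 0.44444)
K(O) = 16 + 4*O
h(k) = -3/(2*k) (h(k) = -3*1/(2*k) = -3/(2*k))
m(v) = -27/8 (m(v) = -3/(2*4/9) = -3/2*9/4 = -27/8)
n(A) = -48 - 15*A (n(A) = -3*((16 + 4*A) + A) = -3*(16 + 5*A) = -48 - 15*A)
n(m(T(0))) - 1*(-249) = (-48 - 15*(-27/8)) - 1*(-249) = (-48 + 405/8) + 249 = 21/8 + 249 = 2013/8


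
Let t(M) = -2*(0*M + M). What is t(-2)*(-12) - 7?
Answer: -55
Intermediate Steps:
t(M) = -2*M (t(M) = -2*(0 + M) = -2*M)
t(-2)*(-12) - 7 = -2*(-2)*(-12) - 7 = 4*(-12) - 7 = -48 - 7 = -55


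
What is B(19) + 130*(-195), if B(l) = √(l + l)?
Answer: -25350 + √38 ≈ -25344.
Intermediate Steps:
B(l) = √2*√l (B(l) = √(2*l) = √2*√l)
B(19) + 130*(-195) = √2*√19 + 130*(-195) = √38 - 25350 = -25350 + √38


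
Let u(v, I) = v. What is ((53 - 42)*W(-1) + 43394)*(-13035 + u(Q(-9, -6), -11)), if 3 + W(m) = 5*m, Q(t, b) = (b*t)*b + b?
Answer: -578784690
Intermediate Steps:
Q(t, b) = b + t*b**2 (Q(t, b) = t*b**2 + b = b + t*b**2)
W(m) = -3 + 5*m
((53 - 42)*W(-1) + 43394)*(-13035 + u(Q(-9, -6), -11)) = ((53 - 42)*(-3 + 5*(-1)) + 43394)*(-13035 - 6*(1 - 6*(-9))) = (11*(-3 - 5) + 43394)*(-13035 - 6*(1 + 54)) = (11*(-8) + 43394)*(-13035 - 6*55) = (-88 + 43394)*(-13035 - 330) = 43306*(-13365) = -578784690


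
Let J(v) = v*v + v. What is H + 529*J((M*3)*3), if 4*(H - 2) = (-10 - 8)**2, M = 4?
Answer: 704711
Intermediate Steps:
J(v) = v + v**2 (J(v) = v**2 + v = v + v**2)
H = 83 (H = 2 + (-10 - 8)**2/4 = 2 + (1/4)*(-18)**2 = 2 + (1/4)*324 = 2 + 81 = 83)
H + 529*J((M*3)*3) = 83 + 529*(((4*3)*3)*(1 + (4*3)*3)) = 83 + 529*((12*3)*(1 + 12*3)) = 83 + 529*(36*(1 + 36)) = 83 + 529*(36*37) = 83 + 529*1332 = 83 + 704628 = 704711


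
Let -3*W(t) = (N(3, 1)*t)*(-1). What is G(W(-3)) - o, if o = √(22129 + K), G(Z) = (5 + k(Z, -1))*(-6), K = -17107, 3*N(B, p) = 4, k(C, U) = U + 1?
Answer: -30 - 9*√62 ≈ -100.87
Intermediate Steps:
k(C, U) = 1 + U
N(B, p) = 4/3 (N(B, p) = (⅓)*4 = 4/3)
W(t) = 4*t/9 (W(t) = -4*t/3*(-1)/3 = -(-4)*t/9 = 4*t/9)
G(Z) = -30 (G(Z) = (5 + (1 - 1))*(-6) = (5 + 0)*(-6) = 5*(-6) = -30)
o = 9*√62 (o = √(22129 - 17107) = √5022 = 9*√62 ≈ 70.866)
G(W(-3)) - o = -30 - 9*√62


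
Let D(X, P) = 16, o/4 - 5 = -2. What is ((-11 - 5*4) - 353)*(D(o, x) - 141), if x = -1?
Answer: 48000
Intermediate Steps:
o = 12 (o = 20 + 4*(-2) = 20 - 8 = 12)
((-11 - 5*4) - 353)*(D(o, x) - 141) = ((-11 - 5*4) - 353)*(16 - 141) = ((-11 - 20) - 353)*(-125) = (-31 - 353)*(-125) = -384*(-125) = 48000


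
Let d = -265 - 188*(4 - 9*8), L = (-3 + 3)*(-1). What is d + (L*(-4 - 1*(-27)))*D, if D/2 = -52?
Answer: 12519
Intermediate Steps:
L = 0 (L = 0*(-1) = 0)
D = -104 (D = 2*(-52) = -104)
d = 12519 (d = -265 - 188*(4 - 72) = -265 - 188*(-68) = -265 + 12784 = 12519)
d + (L*(-4 - 1*(-27)))*D = 12519 + (0*(-4 - 1*(-27)))*(-104) = 12519 + (0*(-4 + 27))*(-104) = 12519 + (0*23)*(-104) = 12519 + 0*(-104) = 12519 + 0 = 12519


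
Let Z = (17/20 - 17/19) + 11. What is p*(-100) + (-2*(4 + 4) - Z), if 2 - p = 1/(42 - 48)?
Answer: -277729/1140 ≈ -243.62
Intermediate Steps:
p = 13/6 (p = 2 - 1/(42 - 48) = 2 - 1/(-6) = 2 - 1*(-1/6) = 2 + 1/6 = 13/6 ≈ 2.1667)
Z = 4163/380 (Z = (17*(1/20) - 17*1/19) + 11 = (17/20 - 17/19) + 11 = -17/380 + 11 = 4163/380 ≈ 10.955)
p*(-100) + (-2*(4 + 4) - Z) = (13/6)*(-100) + (-2*(4 + 4) - 1*4163/380) = -650/3 + (-2*8 - 4163/380) = -650/3 + (-16 - 4163/380) = -650/3 - 10243/380 = -277729/1140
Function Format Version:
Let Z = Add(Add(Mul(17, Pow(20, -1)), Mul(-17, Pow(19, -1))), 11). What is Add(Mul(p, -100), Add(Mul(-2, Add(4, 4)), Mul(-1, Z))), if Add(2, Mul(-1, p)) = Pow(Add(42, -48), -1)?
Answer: Rational(-277729, 1140) ≈ -243.62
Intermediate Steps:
p = Rational(13, 6) (p = Add(2, Mul(-1, Pow(Add(42, -48), -1))) = Add(2, Mul(-1, Pow(-6, -1))) = Add(2, Mul(-1, Rational(-1, 6))) = Add(2, Rational(1, 6)) = Rational(13, 6) ≈ 2.1667)
Z = Rational(4163, 380) (Z = Add(Add(Mul(17, Rational(1, 20)), Mul(-17, Rational(1, 19))), 11) = Add(Add(Rational(17, 20), Rational(-17, 19)), 11) = Add(Rational(-17, 380), 11) = Rational(4163, 380) ≈ 10.955)
Add(Mul(p, -100), Add(Mul(-2, Add(4, 4)), Mul(-1, Z))) = Add(Mul(Rational(13, 6), -100), Add(Mul(-2, Add(4, 4)), Mul(-1, Rational(4163, 380)))) = Add(Rational(-650, 3), Add(Mul(-2, 8), Rational(-4163, 380))) = Add(Rational(-650, 3), Add(-16, Rational(-4163, 380))) = Add(Rational(-650, 3), Rational(-10243, 380)) = Rational(-277729, 1140)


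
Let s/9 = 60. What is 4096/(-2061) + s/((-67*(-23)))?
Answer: -5198996/3176001 ≈ -1.6370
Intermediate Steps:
s = 540 (s = 9*60 = 540)
4096/(-2061) + s/((-67*(-23))) = 4096/(-2061) + 540/((-67*(-23))) = 4096*(-1/2061) + 540/1541 = -4096/2061 + 540*(1/1541) = -4096/2061 + 540/1541 = -5198996/3176001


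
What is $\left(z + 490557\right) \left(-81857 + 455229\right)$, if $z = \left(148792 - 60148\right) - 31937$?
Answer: $204333054208$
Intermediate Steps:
$z = 56707$ ($z = 88644 - 31937 = 56707$)
$\left(z + 490557\right) \left(-81857 + 455229\right) = \left(56707 + 490557\right) \left(-81857 + 455229\right) = 547264 \cdot 373372 = 204333054208$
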